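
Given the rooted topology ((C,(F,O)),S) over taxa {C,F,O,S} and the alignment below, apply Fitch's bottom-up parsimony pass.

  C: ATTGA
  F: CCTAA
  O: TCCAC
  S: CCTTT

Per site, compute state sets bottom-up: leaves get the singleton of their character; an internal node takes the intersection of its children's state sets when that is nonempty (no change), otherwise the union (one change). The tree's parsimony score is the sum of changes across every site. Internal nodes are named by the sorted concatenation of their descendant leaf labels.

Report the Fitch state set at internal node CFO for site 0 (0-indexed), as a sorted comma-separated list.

FO@0: {C} ∪ {T} = {C,T} (union, +1)
CFO@0: {A} ∪ {C,T} = {A,C,T} (union, +1)
CFOS@0: {A,C,T} ∩ {C} = {C} (intersection, +0)
FO@1: {C} ∩ {C} = {C} (intersection, +0)
CFO@1: {T} ∪ {C} = {C,T} (union, +1)
CFOS@1: {C,T} ∩ {C} = {C} (intersection, +0)
FO@2: {T} ∪ {C} = {C,T} (union, +1)
CFO@2: {T} ∩ {C,T} = {T} (intersection, +0)
CFOS@2: {T} ∩ {T} = {T} (intersection, +0)
FO@3: {A} ∩ {A} = {A} (intersection, +0)
CFO@3: {G} ∪ {A} = {A,G} (union, +1)
CFOS@3: {A,G} ∪ {T} = {A,G,T} (union, +1)
FO@4: {A} ∪ {C} = {A,C} (union, +1)
CFO@4: {A} ∩ {A,C} = {A} (intersection, +0)
CFOS@4: {A} ∪ {T} = {A,T} (union, +1)
per-site changes: [2, 1, 1, 2, 2]; total = 8

A,C,T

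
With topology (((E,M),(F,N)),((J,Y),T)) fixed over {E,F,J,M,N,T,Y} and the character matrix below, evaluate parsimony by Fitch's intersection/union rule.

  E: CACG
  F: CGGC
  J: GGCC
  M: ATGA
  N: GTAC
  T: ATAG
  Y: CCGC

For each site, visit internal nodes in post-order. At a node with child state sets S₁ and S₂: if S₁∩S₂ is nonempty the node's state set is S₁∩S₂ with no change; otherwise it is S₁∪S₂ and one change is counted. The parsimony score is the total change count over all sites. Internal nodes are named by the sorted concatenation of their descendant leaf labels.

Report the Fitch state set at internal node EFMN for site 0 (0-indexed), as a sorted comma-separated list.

C

site 0, node EM: E={C} ∪ M={A} → {A,C} (+1)
site 0, node FN: F={C} ∪ N={G} → {C,G} (+1)
site 0, node EFMN: EM={A,C} ∩ FN={C,G} → {C} (+0)
site 0, node JY: J={G} ∪ Y={C} → {C,G} (+1)
site 0, node JTY: JY={C,G} ∪ T={A} → {A,C,G} (+1)
site 0, node EFJMNTY: EFMN={C} ∩ JTY={A,C,G} → {C} (+0)
site 1, node EM: E={A} ∪ M={T} → {A,T} (+1)
site 1, node FN: F={G} ∪ N={T} → {G,T} (+1)
site 1, node EFMN: EM={A,T} ∩ FN={G,T} → {T} (+0)
site 1, node JY: J={G} ∪ Y={C} → {C,G} (+1)
site 1, node JTY: JY={C,G} ∪ T={T} → {C,G,T} (+1)
site 1, node EFJMNTY: EFMN={T} ∩ JTY={C,G,T} → {T} (+0)
site 2, node EM: E={C} ∪ M={G} → {C,G} (+1)
site 2, node FN: F={G} ∪ N={A} → {A,G} (+1)
site 2, node EFMN: EM={C,G} ∩ FN={A,G} → {G} (+0)
site 2, node JY: J={C} ∪ Y={G} → {C,G} (+1)
site 2, node JTY: JY={C,G} ∪ T={A} → {A,C,G} (+1)
site 2, node EFJMNTY: EFMN={G} ∩ JTY={A,C,G} → {G} (+0)
site 3, node EM: E={G} ∪ M={A} → {A,G} (+1)
site 3, node FN: F={C} ∩ N={C} → {C} (+0)
site 3, node EFMN: EM={A,G} ∪ FN={C} → {A,C,G} (+1)
site 3, node JY: J={C} ∩ Y={C} → {C} (+0)
site 3, node JTY: JY={C} ∪ T={G} → {C,G} (+1)
site 3, node EFJMNTY: EFMN={A,C,G} ∩ JTY={C,G} → {C,G} (+0)
per-site changes: [4, 4, 4, 3]; total = 15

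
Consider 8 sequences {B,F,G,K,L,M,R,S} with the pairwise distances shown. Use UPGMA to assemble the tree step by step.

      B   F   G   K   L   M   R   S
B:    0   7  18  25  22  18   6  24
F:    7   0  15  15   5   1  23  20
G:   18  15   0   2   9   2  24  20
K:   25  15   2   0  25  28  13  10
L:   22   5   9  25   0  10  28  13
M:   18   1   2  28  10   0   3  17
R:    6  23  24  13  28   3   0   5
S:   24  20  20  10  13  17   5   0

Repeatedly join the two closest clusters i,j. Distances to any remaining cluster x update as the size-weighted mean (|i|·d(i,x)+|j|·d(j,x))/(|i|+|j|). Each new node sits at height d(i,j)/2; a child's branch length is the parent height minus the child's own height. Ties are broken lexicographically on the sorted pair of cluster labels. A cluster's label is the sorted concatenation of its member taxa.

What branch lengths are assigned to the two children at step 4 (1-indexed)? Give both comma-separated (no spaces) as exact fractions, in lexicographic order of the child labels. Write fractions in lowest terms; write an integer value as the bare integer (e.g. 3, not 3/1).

1. join F+M (d=1) ⇒ FM; edges |F|=1/2, |M|=1/2
  updated: d(B,FM)=25/2, d(FM,G)=17/2, d(FM,K)=43/2, d(FM,L)=15/2, d(FM,R)=13, d(FM,S)=37/2
2. join G+K (d=2) ⇒ GK; edges |G|=1, |K|=1
  updated: d(B,GK)=43/2, d(FM,GK)=15, d(GK,L)=17, d(GK,R)=37/2, d(GK,S)=15
3. join R+S (d=5) ⇒ RS; edges |R|=5/2, |S|=5/2
  updated: d(B,RS)=15, d(FM,RS)=63/4, d(GK,RS)=67/4, d(L,RS)=41/2
4. join FM+L (d=15/2) ⇒ FLM; edges |FM|=13/4, |L|=15/4
  updated: d(B,FLM)=47/3, d(FLM,GK)=47/3, d(FLM,RS)=52/3
5. join B+RS (d=15) ⇒ BRS; edges |B|=15/2, |RS|=5
  updated: d(BRS,FLM)=151/9, d(BRS,GK)=55/3
6. join FLM+GK (d=47/3) ⇒ FGKLM; edges |FLM|=49/12, |GK|=41/6
  updated: d(BRS,FGKLM)=87/5
7. join BRS+FGKLM (d=87/5) ⇒ BFGKLMRS; edges |BRS|=6/5, |FGKLM|=13/15
final tree: ((B:15/2,(R:5/2,S:5/2):5):6/5,(((F:1/2,M:1/2):13/4,L:15/4):49/12,(G:1,K:1):41/6):13/15)
total length: 2429/60

13/4,15/4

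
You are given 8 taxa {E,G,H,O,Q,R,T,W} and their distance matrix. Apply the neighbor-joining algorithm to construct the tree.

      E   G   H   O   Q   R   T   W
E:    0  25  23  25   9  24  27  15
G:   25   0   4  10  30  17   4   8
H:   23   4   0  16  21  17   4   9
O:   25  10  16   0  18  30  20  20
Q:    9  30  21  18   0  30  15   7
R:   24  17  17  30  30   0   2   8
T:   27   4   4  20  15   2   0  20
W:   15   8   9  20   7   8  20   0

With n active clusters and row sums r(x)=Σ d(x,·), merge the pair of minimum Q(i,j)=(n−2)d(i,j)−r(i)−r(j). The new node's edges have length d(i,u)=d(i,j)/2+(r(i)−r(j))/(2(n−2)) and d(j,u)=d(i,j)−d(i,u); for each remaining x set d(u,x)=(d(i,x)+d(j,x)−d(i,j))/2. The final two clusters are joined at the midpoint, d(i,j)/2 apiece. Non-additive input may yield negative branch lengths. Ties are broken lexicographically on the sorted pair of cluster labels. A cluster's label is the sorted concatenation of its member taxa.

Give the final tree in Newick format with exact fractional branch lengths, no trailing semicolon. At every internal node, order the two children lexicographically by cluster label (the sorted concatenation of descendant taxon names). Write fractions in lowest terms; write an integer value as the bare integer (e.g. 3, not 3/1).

(((((E:6,Q:3):13/2,W:0):45/8,(R:4,T:-2):55/8):5/4,(G:1/12,O:119/12):11/4):9/8,H:9/8)

iteration 1: select E,Q (d=9, Q=-224); attach at lengths (6, 3); label the merged cluster EQ
  updated: d(EQ,G)=23, d(EQ,H)=35/2, d(EQ,O)=17, d(EQ,R)=45/2, d(EQ,T)=33/2, d(EQ,W)=13/2
iteration 2: select R,T (d=2, Q=-153); attach at lengths (4, -2); label the merged cluster RT
  updated: d(EQ,RT)=37/2, d(G,RT)=19/2, d(H,RT)=19/2, d(O,RT)=24, d(RT,W)=13
iteration 3: select EQ,W (d=13/2, Q=-113); attach at lengths (13/2, 0); label the merged cluster EQW
  updated: d(EQW,G)=49/4, d(EQW,H)=10, d(EQW,O)=61/4, d(EQW,RT)=25/2
iteration 4: select G,O (d=10, Q=-71); attach at lengths (1/12, 119/12); label the merged cluster GO
  updated: d(EQW,GO)=35/4, d(GO,H)=5, d(GO,RT)=47/4
iteration 5: select EQW,RT (d=25/2, Q=-40); attach at lengths (45/8, 55/8); label the merged cluster EQRTW
  updated: d(EQRTW,GO)=4, d(EQRTW,H)=7/2
iteration 6: select EQRTW,GO (d=4, Q=-25/2); attach at lengths (5/4, 11/4); label the merged cluster EGOQRTW
  updated: d(EGOQRTW,H)=9/4
iteration 7: select EGOQRTW,H (d=9/4); attach at lengths (9/8, 9/8); label the merged cluster EGHOQRTW
final tree: (((((E:6,Q:3):13/2,W:0):45/8,(R:4,T:-2):55/8):5/4,(G:1/12,O:119/12):11/4):9/8,H:9/8)
total length: 185/4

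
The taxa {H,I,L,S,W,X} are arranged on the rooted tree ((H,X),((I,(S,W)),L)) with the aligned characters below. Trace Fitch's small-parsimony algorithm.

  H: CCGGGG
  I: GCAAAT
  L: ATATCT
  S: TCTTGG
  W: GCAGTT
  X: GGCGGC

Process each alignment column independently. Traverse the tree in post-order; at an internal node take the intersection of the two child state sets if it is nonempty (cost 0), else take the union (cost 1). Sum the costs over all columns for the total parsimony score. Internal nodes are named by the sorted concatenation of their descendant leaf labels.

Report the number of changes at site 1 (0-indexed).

2

HX@0: {C} ∪ {G} = {C,G} (union, +1)
SW@0: {T} ∪ {G} = {G,T} (union, +1)
ISW@0: {G} ∩ {G,T} = {G} (intersection, +0)
ILSW@0: {G} ∪ {A} = {A,G} (union, +1)
HILSWX@0: {C,G} ∩ {A,G} = {G} (intersection, +0)
HX@1: {C} ∪ {G} = {C,G} (union, +1)
SW@1: {C} ∩ {C} = {C} (intersection, +0)
ISW@1: {C} ∩ {C} = {C} (intersection, +0)
ILSW@1: {C} ∪ {T} = {C,T} (union, +1)
HILSWX@1: {C,G} ∩ {C,T} = {C} (intersection, +0)
HX@2: {G} ∪ {C} = {C,G} (union, +1)
SW@2: {T} ∪ {A} = {A,T} (union, +1)
ISW@2: {A} ∩ {A,T} = {A} (intersection, +0)
ILSW@2: {A} ∩ {A} = {A} (intersection, +0)
HILSWX@2: {C,G} ∪ {A} = {A,C,G} (union, +1)
HX@3: {G} ∩ {G} = {G} (intersection, +0)
SW@3: {T} ∪ {G} = {G,T} (union, +1)
ISW@3: {A} ∪ {G,T} = {A,G,T} (union, +1)
ILSW@3: {A,G,T} ∩ {T} = {T} (intersection, +0)
HILSWX@3: {G} ∪ {T} = {G,T} (union, +1)
HX@4: {G} ∩ {G} = {G} (intersection, +0)
SW@4: {G} ∪ {T} = {G,T} (union, +1)
ISW@4: {A} ∪ {G,T} = {A,G,T} (union, +1)
ILSW@4: {A,G,T} ∪ {C} = {A,C,G,T} (union, +1)
HILSWX@4: {G} ∩ {A,C,G,T} = {G} (intersection, +0)
HX@5: {G} ∪ {C} = {C,G} (union, +1)
SW@5: {G} ∪ {T} = {G,T} (union, +1)
ISW@5: {T} ∩ {G,T} = {T} (intersection, +0)
ILSW@5: {T} ∩ {T} = {T} (intersection, +0)
HILSWX@5: {C,G} ∪ {T} = {C,G,T} (union, +1)
per-site changes: [3, 2, 3, 3, 3, 3]; total = 17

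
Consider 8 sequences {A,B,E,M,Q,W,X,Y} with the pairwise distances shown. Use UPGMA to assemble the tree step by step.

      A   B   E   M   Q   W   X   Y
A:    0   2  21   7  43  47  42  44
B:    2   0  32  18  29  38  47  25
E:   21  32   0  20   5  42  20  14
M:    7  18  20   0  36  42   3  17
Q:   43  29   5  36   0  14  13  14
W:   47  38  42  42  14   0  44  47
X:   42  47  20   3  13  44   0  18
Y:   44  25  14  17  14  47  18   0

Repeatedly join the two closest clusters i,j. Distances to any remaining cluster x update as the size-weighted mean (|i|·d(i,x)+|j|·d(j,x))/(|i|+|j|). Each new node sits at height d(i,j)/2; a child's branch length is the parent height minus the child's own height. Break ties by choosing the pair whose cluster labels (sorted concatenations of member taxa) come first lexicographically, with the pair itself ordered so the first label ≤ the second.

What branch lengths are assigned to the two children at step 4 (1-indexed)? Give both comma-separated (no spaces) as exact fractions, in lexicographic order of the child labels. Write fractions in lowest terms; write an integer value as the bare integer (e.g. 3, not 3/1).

step 1: merge (A,B) at d=2; branch lengths A→1, B→1; new cluster AB
  updated: d(AB,E)=53/2, d(AB,M)=25/2, d(AB,Q)=36, d(AB,W)=85/2, d(AB,X)=89/2, d(AB,Y)=69/2
step 2: merge (M,X) at d=3; branch lengths M→3/2, X→3/2; new cluster MX
  updated: d(AB,MX)=57/2, d(E,MX)=20, d(MX,Q)=49/2, d(MX,W)=43, d(MX,Y)=35/2
step 3: merge (E,Q) at d=5; branch lengths E→5/2, Q→5/2; new cluster EQ
  updated: d(AB,EQ)=125/4, d(EQ,MX)=89/4, d(EQ,W)=28, d(EQ,Y)=14
step 4: merge (EQ,Y) at d=14; branch lengths EQ→9/2, Y→7; new cluster EQY
  updated: d(AB,EQY)=97/3, d(EQY,MX)=62/3, d(EQY,W)=103/3
step 5: merge (EQY,MX) at d=62/3; branch lengths EQY→10/3, MX→53/6; new cluster EMQXY
  updated: d(AB,EMQXY)=154/5, d(EMQXY,W)=189/5
step 6: merge (AB,EMQXY) at d=154/5; branch lengths AB→72/5, EMQXY→76/15; new cluster ABEMQXY
  updated: d(ABEMQXY,W)=274/7
step 7: merge (ABEMQXY,W) at d=274/7; branch lengths ABEMQXY→146/35, W→137/7; new cluster ABEMQWXY
final tree: (((A:1,B:1):72/5,(((E:5/2,Q:5/2):9/2,Y:7):10/3,(M:3/2,X:3/2):53/6):76/15):146/35,W:137/7)
total length: 8072/105

9/2,7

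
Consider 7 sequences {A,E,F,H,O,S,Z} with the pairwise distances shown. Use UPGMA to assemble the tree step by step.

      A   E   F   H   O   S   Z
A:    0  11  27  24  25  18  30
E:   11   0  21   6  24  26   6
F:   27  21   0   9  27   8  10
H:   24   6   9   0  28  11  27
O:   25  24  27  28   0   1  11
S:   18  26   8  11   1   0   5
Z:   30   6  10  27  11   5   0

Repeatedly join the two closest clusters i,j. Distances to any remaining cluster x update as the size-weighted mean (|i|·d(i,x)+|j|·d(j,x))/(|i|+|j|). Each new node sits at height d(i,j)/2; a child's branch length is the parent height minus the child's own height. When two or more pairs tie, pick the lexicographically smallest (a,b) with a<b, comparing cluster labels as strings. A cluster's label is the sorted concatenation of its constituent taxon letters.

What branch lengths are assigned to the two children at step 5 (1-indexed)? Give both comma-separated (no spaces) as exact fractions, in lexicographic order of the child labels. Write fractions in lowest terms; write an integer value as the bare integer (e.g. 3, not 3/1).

16/9,95/18

1. join O+S (d=1) ⇒ OS; edges |O|=1/2, |S|=1/2
  updated: d(A,OS)=43/2, d(E,OS)=25, d(F,OS)=35/2, d(H,OS)=39/2, d(OS,Z)=8
2. join E+H (d=6) ⇒ EH; edges |E|=3, |H|=3
  updated: d(A,EH)=35/2, d(EH,F)=15, d(EH,OS)=89/4, d(EH,Z)=33/2
3. join OS+Z (d=8) ⇒ OSZ; edges |OS|=7/2, |Z|=4
  updated: d(A,OSZ)=73/3, d(EH,OSZ)=61/3, d(F,OSZ)=15
4. join EH+F (d=15) ⇒ EFH; edges |EH|=9/2, |F|=15/2
  updated: d(A,EFH)=62/3, d(EFH,OSZ)=167/9
5. join EFH+OSZ (d=167/9) ⇒ EFHOSZ; edges |EFH|=16/9, |OSZ|=95/18
  updated: d(A,EFHOSZ)=45/2
6. join A+EFHOSZ (d=45/2) ⇒ AEFHOSZ; edges |A|=45/4, |EFHOSZ|=71/36
final tree: (A:45/4,(((E:3,H:3):9/2,F:15/2):16/9,((O:1/2,S:1/2):7/2,Z:4):95/18):71/36)
total length: 421/9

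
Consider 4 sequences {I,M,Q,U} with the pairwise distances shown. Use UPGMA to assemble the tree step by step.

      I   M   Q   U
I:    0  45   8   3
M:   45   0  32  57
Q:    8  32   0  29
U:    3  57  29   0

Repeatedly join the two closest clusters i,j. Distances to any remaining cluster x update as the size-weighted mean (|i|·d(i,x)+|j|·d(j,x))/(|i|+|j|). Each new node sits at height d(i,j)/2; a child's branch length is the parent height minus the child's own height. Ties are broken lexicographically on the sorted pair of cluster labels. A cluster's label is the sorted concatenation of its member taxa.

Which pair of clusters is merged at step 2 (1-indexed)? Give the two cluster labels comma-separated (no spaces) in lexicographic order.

step 1: merge (I,U) at d=3; branch lengths I→3/2, U→3/2; new cluster IU
  updated: d(IU,M)=51, d(IU,Q)=37/2
step 2: merge (IU,Q) at d=37/2; branch lengths IU→31/4, Q→37/4; new cluster IQU
  updated: d(IQU,M)=134/3
step 3: merge (IQU,M) at d=134/3; branch lengths IQU→157/12, M→67/3; new cluster IMQU
final tree: (((I:3/2,U:3/2):31/4,Q:37/4):157/12,M:67/3)
total length: 665/12

IU,Q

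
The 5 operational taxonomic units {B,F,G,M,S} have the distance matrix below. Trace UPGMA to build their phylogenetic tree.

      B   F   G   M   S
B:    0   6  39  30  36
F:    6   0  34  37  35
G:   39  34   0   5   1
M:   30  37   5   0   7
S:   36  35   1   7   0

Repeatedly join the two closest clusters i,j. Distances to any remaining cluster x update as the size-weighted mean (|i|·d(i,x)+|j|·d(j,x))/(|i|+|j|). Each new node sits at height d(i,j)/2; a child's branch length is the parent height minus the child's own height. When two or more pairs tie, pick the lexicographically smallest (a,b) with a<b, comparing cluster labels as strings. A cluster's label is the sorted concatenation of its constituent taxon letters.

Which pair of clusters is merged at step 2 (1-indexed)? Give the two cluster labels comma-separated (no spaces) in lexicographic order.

B,F

1. join G+S (d=1) ⇒ GS; edges |G|=1/2, |S|=1/2
  updated: d(B,GS)=75/2, d(F,GS)=69/2, d(GS,M)=6
2. join B+F (d=6) ⇒ BF; edges |B|=3, |F|=3
  updated: d(BF,GS)=36, d(BF,M)=67/2
3. join GS+M (d=6) ⇒ GMS; edges |GS|=5/2, |M|=3
  updated: d(BF,GMS)=211/6
4. join BF+GMS (d=211/6) ⇒ BFGMS; edges |BF|=175/12, |GMS|=175/12
final tree: ((B:3,F:3):175/12,((G:1/2,S:1/2):5/2,M:3):175/12)
total length: 125/3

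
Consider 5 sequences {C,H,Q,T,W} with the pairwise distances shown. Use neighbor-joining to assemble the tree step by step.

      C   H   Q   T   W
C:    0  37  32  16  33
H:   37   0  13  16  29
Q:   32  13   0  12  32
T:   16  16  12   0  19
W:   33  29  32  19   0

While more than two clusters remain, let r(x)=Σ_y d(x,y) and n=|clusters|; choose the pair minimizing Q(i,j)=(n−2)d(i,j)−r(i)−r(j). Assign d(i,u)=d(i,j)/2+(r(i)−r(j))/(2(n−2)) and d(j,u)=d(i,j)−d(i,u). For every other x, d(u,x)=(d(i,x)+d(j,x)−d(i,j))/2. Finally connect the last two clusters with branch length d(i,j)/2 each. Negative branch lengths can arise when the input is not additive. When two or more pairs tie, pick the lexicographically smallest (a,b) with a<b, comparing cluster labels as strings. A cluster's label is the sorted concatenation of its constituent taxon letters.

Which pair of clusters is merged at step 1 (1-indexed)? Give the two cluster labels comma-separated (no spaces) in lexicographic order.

step 1: merge (H,Q) at d=13, Q=-145; branch lengths H→15/2, Q→11/2; new cluster HQ
  updated: d(C,HQ)=28, d(HQ,T)=15/2, d(HQ,W)=24
step 2: merge (C,T) at d=16, Q=-175/2; branch lengths C→133/8, T→-5/8; new cluster CT
  updated: d(CT,HQ)=39/4, d(CT,W)=18
step 3: merge (CT,HQ) at d=39/4, Q=-207/4; branch lengths CT→15/8, HQ→63/8; new cluster CHQT
  updated: d(CHQT,W)=129/8
step 4: merge (CHQT,W) at d=129/8; branch lengths CHQT→129/16, W→129/16; new cluster CHQTW
final tree: (((C:133/8,T:-5/8):15/8,(H:15/2,Q:11/2):63/8):129/16,W:129/16)
total length: 439/8

H,Q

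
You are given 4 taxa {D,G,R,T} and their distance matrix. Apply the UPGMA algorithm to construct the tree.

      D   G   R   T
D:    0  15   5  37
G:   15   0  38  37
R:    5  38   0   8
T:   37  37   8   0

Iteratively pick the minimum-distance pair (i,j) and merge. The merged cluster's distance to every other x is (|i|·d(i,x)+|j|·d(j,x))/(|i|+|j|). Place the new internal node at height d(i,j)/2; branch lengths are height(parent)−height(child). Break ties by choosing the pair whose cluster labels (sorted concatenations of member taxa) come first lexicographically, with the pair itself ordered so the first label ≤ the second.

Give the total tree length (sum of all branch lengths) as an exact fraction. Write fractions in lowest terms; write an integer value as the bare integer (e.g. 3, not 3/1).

175/4

1. join D+R (d=5) ⇒ DR; edges |D|=5/2, |R|=5/2
  updated: d(DR,G)=53/2, d(DR,T)=45/2
2. join DR+T (d=45/2) ⇒ DRT; edges |DR|=35/4, |T|=45/4
  updated: d(DRT,G)=30
3. join DRT+G (d=30) ⇒ DGRT; edges |DRT|=15/4, |G|=15
final tree: (((D:5/2,R:5/2):35/4,T:45/4):15/4,G:15)
total length: 175/4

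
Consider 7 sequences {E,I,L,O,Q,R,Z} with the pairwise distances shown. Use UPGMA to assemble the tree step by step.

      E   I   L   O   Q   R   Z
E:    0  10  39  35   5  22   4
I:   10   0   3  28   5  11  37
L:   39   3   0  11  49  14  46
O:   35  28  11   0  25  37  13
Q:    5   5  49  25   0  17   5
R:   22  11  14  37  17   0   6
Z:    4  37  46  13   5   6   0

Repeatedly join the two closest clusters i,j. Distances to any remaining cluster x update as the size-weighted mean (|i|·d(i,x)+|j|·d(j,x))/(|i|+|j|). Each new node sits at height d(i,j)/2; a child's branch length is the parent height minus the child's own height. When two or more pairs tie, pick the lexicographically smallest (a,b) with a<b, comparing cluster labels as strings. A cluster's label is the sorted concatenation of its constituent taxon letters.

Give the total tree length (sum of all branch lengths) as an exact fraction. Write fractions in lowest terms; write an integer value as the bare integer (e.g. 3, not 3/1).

1. join I+L (d=3) ⇒ IL; edges |I|=3/2, |L|=3/2
  updated: d(E,IL)=49/2, d(IL,O)=39/2, d(IL,Q)=27, d(IL,R)=25/2, d(IL,Z)=83/2
2. join E+Z (d=4) ⇒ EZ; edges |E|=2, |Z|=2
  updated: d(EZ,IL)=33, d(EZ,O)=24, d(EZ,Q)=5, d(EZ,R)=14
3. join EZ+Q (d=5) ⇒ EQZ; edges |EZ|=1/2, |Q|=5/2
  updated: d(EQZ,IL)=31, d(EQZ,O)=73/3, d(EQZ,R)=15
4. join IL+R (d=25/2) ⇒ ILR; edges |IL|=19/4, |R|=25/4
  updated: d(EQZ,ILR)=77/3, d(ILR,O)=76/3
5. join EQZ+O (d=73/3) ⇒ EOQZ; edges |EQZ|=29/3, |O|=73/6
  updated: d(EOQZ,ILR)=307/12
6. join EOQZ+ILR (d=307/12) ⇒ EILOQRZ; edges |EOQZ|=5/8, |ILR|=157/24
final tree: ((((E:2,Z:2):1/2,Q:5/2):29/3,O:73/6):5/8,((I:3/2,L:3/2):19/4,R:25/4):157/24)
total length: 50

50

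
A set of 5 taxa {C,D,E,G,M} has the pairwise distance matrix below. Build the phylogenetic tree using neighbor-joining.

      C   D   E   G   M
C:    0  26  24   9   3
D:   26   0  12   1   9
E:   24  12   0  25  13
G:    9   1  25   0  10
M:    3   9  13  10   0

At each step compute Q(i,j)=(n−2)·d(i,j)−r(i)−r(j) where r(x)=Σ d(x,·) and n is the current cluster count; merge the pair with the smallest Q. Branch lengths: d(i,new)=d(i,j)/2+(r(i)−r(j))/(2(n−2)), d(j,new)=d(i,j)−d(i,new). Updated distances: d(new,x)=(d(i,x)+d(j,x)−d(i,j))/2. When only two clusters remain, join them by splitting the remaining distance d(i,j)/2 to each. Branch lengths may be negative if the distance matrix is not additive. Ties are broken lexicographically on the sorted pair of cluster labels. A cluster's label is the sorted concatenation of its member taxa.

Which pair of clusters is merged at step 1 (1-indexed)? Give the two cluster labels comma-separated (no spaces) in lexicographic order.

D,G

step 1: merge (D,G) at d=1, Q=-90; branch lengths D→1, G→0; new cluster DG
  updated: d(C,DG)=17, d(DG,E)=18, d(DG,M)=9
step 2: merge (C,M) at d=3, Q=-63; branch lengths C→25/4, M→-13/4; new cluster CM
  updated: d(CM,DG)=23/2, d(CM,E)=17
step 3: merge (CM,DG) at d=23/2, Q=-93/2; branch lengths CM→21/4, DG→25/4; new cluster CDGM
  updated: d(CDGM,E)=47/4
step 4: merge (CDGM,E) at d=47/4; branch lengths CDGM→47/8, E→47/8; new cluster CDEGM
final tree: (((C:25/4,M:-13/4):21/4,(D:1,G:0):25/4):47/8,E:47/8)
total length: 109/4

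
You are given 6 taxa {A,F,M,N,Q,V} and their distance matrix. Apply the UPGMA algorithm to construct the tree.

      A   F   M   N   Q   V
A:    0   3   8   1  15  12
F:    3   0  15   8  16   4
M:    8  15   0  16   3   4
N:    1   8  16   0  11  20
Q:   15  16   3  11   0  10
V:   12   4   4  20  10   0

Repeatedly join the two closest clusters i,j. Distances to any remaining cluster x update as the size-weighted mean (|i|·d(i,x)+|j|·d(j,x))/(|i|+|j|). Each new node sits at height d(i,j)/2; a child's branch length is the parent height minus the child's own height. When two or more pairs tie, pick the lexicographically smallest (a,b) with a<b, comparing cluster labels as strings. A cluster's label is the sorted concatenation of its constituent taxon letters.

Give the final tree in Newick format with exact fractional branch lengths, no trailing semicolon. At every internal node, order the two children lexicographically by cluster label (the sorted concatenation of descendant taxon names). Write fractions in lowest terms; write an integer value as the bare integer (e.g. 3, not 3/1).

1. join A+N (d=1) ⇒ AN; edges |A|=1/2, |N|=1/2
  updated: d(AN,F)=11/2, d(AN,M)=12, d(AN,Q)=13, d(AN,V)=16
2. join M+Q (d=3) ⇒ MQ; edges |M|=3/2, |Q|=3/2
  updated: d(AN,MQ)=25/2, d(F,MQ)=31/2, d(MQ,V)=7
3. join F+V (d=4) ⇒ FV; edges |F|=2, |V|=2
  updated: d(AN,FV)=43/4, d(FV,MQ)=45/4
4. join AN+FV (d=43/4) ⇒ AFNV; edges |AN|=39/8, |FV|=27/8
  updated: d(AFNV,MQ)=95/8
5. join AFNV+MQ (d=95/8) ⇒ AFMNQV; edges |AFNV|=9/16, |MQ|=71/16
final tree: (((A:1/2,N:1/2):39/8,(F:2,V:2):27/8):9/16,(M:3/2,Q:3/2):71/16)
total length: 85/4

(((A:1/2,N:1/2):39/8,(F:2,V:2):27/8):9/16,(M:3/2,Q:3/2):71/16)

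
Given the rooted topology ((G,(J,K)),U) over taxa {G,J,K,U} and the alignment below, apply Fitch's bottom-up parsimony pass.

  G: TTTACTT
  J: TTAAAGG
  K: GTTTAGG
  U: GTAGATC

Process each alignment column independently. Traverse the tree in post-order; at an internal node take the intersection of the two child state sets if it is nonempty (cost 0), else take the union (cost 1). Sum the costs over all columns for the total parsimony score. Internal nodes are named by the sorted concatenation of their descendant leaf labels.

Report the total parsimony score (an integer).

JK@0: {T} ∪ {G} = {G,T} (union, +1)
GJK@0: {T} ∩ {G,T} = {T} (intersection, +0)
GJKU@0: {T} ∪ {G} = {G,T} (union, +1)
JK@1: {T} ∩ {T} = {T} (intersection, +0)
GJK@1: {T} ∩ {T} = {T} (intersection, +0)
GJKU@1: {T} ∩ {T} = {T} (intersection, +0)
JK@2: {A} ∪ {T} = {A,T} (union, +1)
GJK@2: {T} ∩ {A,T} = {T} (intersection, +0)
GJKU@2: {T} ∪ {A} = {A,T} (union, +1)
JK@3: {A} ∪ {T} = {A,T} (union, +1)
GJK@3: {A} ∩ {A,T} = {A} (intersection, +0)
GJKU@3: {A} ∪ {G} = {A,G} (union, +1)
JK@4: {A} ∩ {A} = {A} (intersection, +0)
GJK@4: {C} ∪ {A} = {A,C} (union, +1)
GJKU@4: {A,C} ∩ {A} = {A} (intersection, +0)
JK@5: {G} ∩ {G} = {G} (intersection, +0)
GJK@5: {T} ∪ {G} = {G,T} (union, +1)
GJKU@5: {G,T} ∩ {T} = {T} (intersection, +0)
JK@6: {G} ∩ {G} = {G} (intersection, +0)
GJK@6: {T} ∪ {G} = {G,T} (union, +1)
GJKU@6: {G,T} ∪ {C} = {C,G,T} (union, +1)
per-site changes: [2, 0, 2, 2, 1, 1, 2]; total = 10

10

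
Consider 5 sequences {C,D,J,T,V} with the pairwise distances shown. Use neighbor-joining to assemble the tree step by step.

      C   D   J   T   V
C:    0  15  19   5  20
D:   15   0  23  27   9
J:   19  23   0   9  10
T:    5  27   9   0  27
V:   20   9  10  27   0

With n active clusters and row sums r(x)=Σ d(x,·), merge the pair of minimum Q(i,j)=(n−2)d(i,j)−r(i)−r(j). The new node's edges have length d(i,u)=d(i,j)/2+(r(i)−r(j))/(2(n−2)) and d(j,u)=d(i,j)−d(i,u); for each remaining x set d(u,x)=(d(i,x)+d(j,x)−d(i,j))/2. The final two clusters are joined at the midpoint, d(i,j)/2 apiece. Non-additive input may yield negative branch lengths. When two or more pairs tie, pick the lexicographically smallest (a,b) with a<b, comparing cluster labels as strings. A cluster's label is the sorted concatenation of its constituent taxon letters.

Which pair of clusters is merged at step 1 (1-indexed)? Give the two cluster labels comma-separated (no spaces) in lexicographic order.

D,V

step 1: merge (D,V) at d=9, Q=-113; branch lengths D→35/6, V→19/6; new cluster DV
  updated: d(C,DV)=13, d(DV,J)=12, d(DV,T)=45/2
step 2: merge (C,T) at d=5, Q=-127/2; branch lengths C→21/8, T→19/8; new cluster CT
  updated: d(CT,DV)=61/4, d(CT,J)=23/2
step 3: merge (CT,DV) at d=61/4, Q=-155/4; branch lengths CT→59/8, DV→63/8; new cluster CDTV
  updated: d(CDTV,J)=33/8
step 4: merge (CDTV,J) at d=33/8; branch lengths CDTV→33/16, J→33/16; new cluster CDJTV
final tree: (((C:21/8,T:19/8):59/8,(D:35/6,V:19/6):63/8):33/16,J:33/16)
total length: 267/8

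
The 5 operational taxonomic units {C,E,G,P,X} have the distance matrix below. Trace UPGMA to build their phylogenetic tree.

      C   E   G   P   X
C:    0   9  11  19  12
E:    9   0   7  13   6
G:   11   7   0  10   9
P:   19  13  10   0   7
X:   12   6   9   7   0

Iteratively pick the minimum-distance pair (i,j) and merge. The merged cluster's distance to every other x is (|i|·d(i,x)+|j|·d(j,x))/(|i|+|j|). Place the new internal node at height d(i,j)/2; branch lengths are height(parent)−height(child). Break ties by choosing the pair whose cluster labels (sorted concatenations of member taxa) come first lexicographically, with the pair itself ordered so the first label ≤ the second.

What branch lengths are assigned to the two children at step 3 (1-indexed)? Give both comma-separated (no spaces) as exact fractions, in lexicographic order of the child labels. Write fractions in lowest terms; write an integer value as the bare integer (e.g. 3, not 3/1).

1,5

1. join E+X (d=6) ⇒ EX; edges |E|=3, |X|=3
  updated: d(C,EX)=21/2, d(EX,G)=8, d(EX,P)=10
2. join EX+G (d=8) ⇒ EGX; edges |EX|=1, |G|=4
  updated: d(C,EGX)=32/3, d(EGX,P)=10
3. join EGX+P (d=10) ⇒ EGPX; edges |EGX|=1, |P|=5
  updated: d(C,EGPX)=51/4
4. join C+EGPX (d=51/4) ⇒ CEGPX; edges |C|=51/8, |EGPX|=11/8
final tree: (C:51/8,(((E:3,X:3):1,G:4):1,P:5):11/8)
total length: 99/4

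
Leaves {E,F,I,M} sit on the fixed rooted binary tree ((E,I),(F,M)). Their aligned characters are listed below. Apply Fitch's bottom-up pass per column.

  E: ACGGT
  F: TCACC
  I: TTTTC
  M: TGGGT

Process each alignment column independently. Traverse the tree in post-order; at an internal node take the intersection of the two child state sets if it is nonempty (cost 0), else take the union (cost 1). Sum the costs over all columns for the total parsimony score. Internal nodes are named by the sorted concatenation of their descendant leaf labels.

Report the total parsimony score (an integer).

site 0, node EI: E={A} ∪ I={T} → {A,T} (+1)
site 0, node FM: F={T} ∩ M={T} → {T} (+0)
site 0, node EFIM: EI={A,T} ∩ FM={T} → {T} (+0)
site 1, node EI: E={C} ∪ I={T} → {C,T} (+1)
site 1, node FM: F={C} ∪ M={G} → {C,G} (+1)
site 1, node EFIM: EI={C,T} ∩ FM={C,G} → {C} (+0)
site 2, node EI: E={G} ∪ I={T} → {G,T} (+1)
site 2, node FM: F={A} ∪ M={G} → {A,G} (+1)
site 2, node EFIM: EI={G,T} ∩ FM={A,G} → {G} (+0)
site 3, node EI: E={G} ∪ I={T} → {G,T} (+1)
site 3, node FM: F={C} ∪ M={G} → {C,G} (+1)
site 3, node EFIM: EI={G,T} ∩ FM={C,G} → {G} (+0)
site 4, node EI: E={T} ∪ I={C} → {C,T} (+1)
site 4, node FM: F={C} ∪ M={T} → {C,T} (+1)
site 4, node EFIM: EI={C,T} ∩ FM={C,T} → {C,T} (+0)
per-site changes: [1, 2, 2, 2, 2]; total = 9

9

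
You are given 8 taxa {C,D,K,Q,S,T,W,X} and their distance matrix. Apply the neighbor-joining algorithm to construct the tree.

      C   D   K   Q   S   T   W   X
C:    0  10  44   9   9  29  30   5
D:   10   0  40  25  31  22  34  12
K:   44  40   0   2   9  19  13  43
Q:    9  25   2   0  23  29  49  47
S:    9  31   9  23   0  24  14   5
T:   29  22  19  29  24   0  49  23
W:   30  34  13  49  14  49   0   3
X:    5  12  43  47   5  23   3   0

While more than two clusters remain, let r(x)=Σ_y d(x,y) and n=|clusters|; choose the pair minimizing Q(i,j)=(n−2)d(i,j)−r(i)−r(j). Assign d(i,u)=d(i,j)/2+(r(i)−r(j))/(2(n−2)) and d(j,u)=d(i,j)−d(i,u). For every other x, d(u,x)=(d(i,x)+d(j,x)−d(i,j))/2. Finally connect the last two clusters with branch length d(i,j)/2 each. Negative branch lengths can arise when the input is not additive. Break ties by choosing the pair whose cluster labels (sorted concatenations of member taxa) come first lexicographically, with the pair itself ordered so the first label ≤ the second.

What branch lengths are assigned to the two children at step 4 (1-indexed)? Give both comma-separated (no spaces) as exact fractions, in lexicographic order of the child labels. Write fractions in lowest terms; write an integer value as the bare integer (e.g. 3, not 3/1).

step 1: merge (K,Q) at d=2, Q=-342; branch lengths K→-1/6, Q→13/6; new cluster KQ
  updated: d(C,KQ)=51/2, d(D,KQ)=63/2, d(KQ,S)=15, d(KQ,T)=23, d(KQ,W)=30, d(KQ,X)=44
step 2: merge (W,X) at d=3, Q=-237; branch lengths W→83/10, X→-53/10; new cluster WX
  updated: d(C,WX)=16, d(D,WX)=43/2, d(KQ,WX)=71/2, d(S,WX)=8, d(T,WX)=69/2
step 3: merge (KQ,T) at d=23, Q=-171; branch lengths KQ→45/4, T→47/4; new cluster KQT
  updated: d(C,KQT)=63/4, d(D,KQT)=61/4, d(KQT,S)=8, d(KQT,WX)=47/2
step 4: merge (S,WX) at d=8, Q=-101; branch lengths S→11/6, WX→37/6; new cluster SWX
  updated: d(C,SWX)=17/2, d(D,SWX)=89/4, d(KQT,SWX)=47/4
step 5: merge (C,D) at d=10, Q=-247/4; branch lengths C→27/16, D→133/16; new cluster CD
  updated: d(CD,KQT)=21/2, d(CD,SWX)=83/8
step 6: merge (CD,KQT) at d=21/2, Q=-261/8; branch lengths CD→73/16, KQT→95/16; new cluster CDKQT
  updated: d(CDKQT,SWX)=93/16
step 7: merge (CDKQT,SWX) at d=93/16; branch lengths CDKQT→93/32, SWX→93/32; new cluster CDKQSTWX
final tree: (((C:27/16,D:133/16):73/16,((K:-1/6,Q:13/6):45/4,T:47/4):95/16):93/32,(S:11/6,(W:83/10,X:-53/10):37/6):93/32)
total length: 997/16

11/6,37/6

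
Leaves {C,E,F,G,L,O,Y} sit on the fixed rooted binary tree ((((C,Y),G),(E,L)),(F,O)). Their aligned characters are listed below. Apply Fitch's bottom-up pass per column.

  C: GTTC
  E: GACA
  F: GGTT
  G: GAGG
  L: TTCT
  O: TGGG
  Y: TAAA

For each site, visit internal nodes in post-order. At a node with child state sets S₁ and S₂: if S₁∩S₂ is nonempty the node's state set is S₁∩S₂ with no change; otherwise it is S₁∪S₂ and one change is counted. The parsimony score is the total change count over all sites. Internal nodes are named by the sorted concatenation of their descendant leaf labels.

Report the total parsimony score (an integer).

15

site 0, node CY: C={G} ∪ Y={T} → {G,T} (+1)
site 0, node CGY: CY={G,T} ∩ G={G} → {G} (+0)
site 0, node EL: E={G} ∪ L={T} → {G,T} (+1)
site 0, node CEGLY: CGY={G} ∩ EL={G,T} → {G} (+0)
site 0, node FO: F={G} ∪ O={T} → {G,T} (+1)
site 0, node CEFGLOY: CEGLY={G} ∩ FO={G,T} → {G} (+0)
site 1, node CY: C={T} ∪ Y={A} → {A,T} (+1)
site 1, node CGY: CY={A,T} ∩ G={A} → {A} (+0)
site 1, node EL: E={A} ∪ L={T} → {A,T} (+1)
site 1, node CEGLY: CGY={A} ∩ EL={A,T} → {A} (+0)
site 1, node FO: F={G} ∩ O={G} → {G} (+0)
site 1, node CEFGLOY: CEGLY={A} ∪ FO={G} → {A,G} (+1)
site 2, node CY: C={T} ∪ Y={A} → {A,T} (+1)
site 2, node CGY: CY={A,T} ∪ G={G} → {A,G,T} (+1)
site 2, node EL: E={C} ∩ L={C} → {C} (+0)
site 2, node CEGLY: CGY={A,G,T} ∪ EL={C} → {A,C,G,T} (+1)
site 2, node FO: F={T} ∪ O={G} → {G,T} (+1)
site 2, node CEFGLOY: CEGLY={A,C,G,T} ∩ FO={G,T} → {G,T} (+0)
site 3, node CY: C={C} ∪ Y={A} → {A,C} (+1)
site 3, node CGY: CY={A,C} ∪ G={G} → {A,C,G} (+1)
site 3, node EL: E={A} ∪ L={T} → {A,T} (+1)
site 3, node CEGLY: CGY={A,C,G} ∩ EL={A,T} → {A} (+0)
site 3, node FO: F={T} ∪ O={G} → {G,T} (+1)
site 3, node CEFGLOY: CEGLY={A} ∪ FO={G,T} → {A,G,T} (+1)
per-site changes: [3, 3, 4, 5]; total = 15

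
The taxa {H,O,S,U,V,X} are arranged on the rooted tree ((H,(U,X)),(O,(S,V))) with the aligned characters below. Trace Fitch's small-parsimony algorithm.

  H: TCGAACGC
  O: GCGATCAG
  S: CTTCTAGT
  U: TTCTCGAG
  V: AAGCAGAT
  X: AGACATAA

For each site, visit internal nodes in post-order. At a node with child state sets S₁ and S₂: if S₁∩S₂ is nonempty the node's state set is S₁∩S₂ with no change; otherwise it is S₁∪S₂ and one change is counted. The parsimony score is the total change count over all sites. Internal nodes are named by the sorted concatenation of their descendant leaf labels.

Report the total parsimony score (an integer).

26

[col 0] UX: children U:{T}, X:{A} ∪→ {A,T}; cost 1
[col 0] HUX: children H:{T}, UX:{A,T} ∩→ {T}; cost 0
[col 0] SV: children S:{C}, V:{A} ∪→ {A,C}; cost 1
[col 0] OSV: children O:{G}, SV:{A,C} ∪→ {A,C,G}; cost 1
[col 0] HOSUVX: children HUX:{T}, OSV:{A,C,G} ∪→ {A,C,G,T}; cost 1
[col 1] UX: children U:{T}, X:{G} ∪→ {G,T}; cost 1
[col 1] HUX: children H:{C}, UX:{G,T} ∪→ {C,G,T}; cost 1
[col 1] SV: children S:{T}, V:{A} ∪→ {A,T}; cost 1
[col 1] OSV: children O:{C}, SV:{A,T} ∪→ {A,C,T}; cost 1
[col 1] HOSUVX: children HUX:{C,G,T}, OSV:{A,C,T} ∩→ {C,T}; cost 0
[col 2] UX: children U:{C}, X:{A} ∪→ {A,C}; cost 1
[col 2] HUX: children H:{G}, UX:{A,C} ∪→ {A,C,G}; cost 1
[col 2] SV: children S:{T}, V:{G} ∪→ {G,T}; cost 1
[col 2] OSV: children O:{G}, SV:{G,T} ∩→ {G}; cost 0
[col 2] HOSUVX: children HUX:{A,C,G}, OSV:{G} ∩→ {G}; cost 0
[col 3] UX: children U:{T}, X:{C} ∪→ {C,T}; cost 1
[col 3] HUX: children H:{A}, UX:{C,T} ∪→ {A,C,T}; cost 1
[col 3] SV: children S:{C}, V:{C} ∩→ {C}; cost 0
[col 3] OSV: children O:{A}, SV:{C} ∪→ {A,C}; cost 1
[col 3] HOSUVX: children HUX:{A,C,T}, OSV:{A,C} ∩→ {A,C}; cost 0
[col 4] UX: children U:{C}, X:{A} ∪→ {A,C}; cost 1
[col 4] HUX: children H:{A}, UX:{A,C} ∩→ {A}; cost 0
[col 4] SV: children S:{T}, V:{A} ∪→ {A,T}; cost 1
[col 4] OSV: children O:{T}, SV:{A,T} ∩→ {T}; cost 0
[col 4] HOSUVX: children HUX:{A}, OSV:{T} ∪→ {A,T}; cost 1
[col 5] UX: children U:{G}, X:{T} ∪→ {G,T}; cost 1
[col 5] HUX: children H:{C}, UX:{G,T} ∪→ {C,G,T}; cost 1
[col 5] SV: children S:{A}, V:{G} ∪→ {A,G}; cost 1
[col 5] OSV: children O:{C}, SV:{A,G} ∪→ {A,C,G}; cost 1
[col 5] HOSUVX: children HUX:{C,G,T}, OSV:{A,C,G} ∩→ {C,G}; cost 0
[col 6] UX: children U:{A}, X:{A} ∩→ {A}; cost 0
[col 6] HUX: children H:{G}, UX:{A} ∪→ {A,G}; cost 1
[col 6] SV: children S:{G}, V:{A} ∪→ {A,G}; cost 1
[col 6] OSV: children O:{A}, SV:{A,G} ∩→ {A}; cost 0
[col 6] HOSUVX: children HUX:{A,G}, OSV:{A} ∩→ {A}; cost 0
[col 7] UX: children U:{G}, X:{A} ∪→ {A,G}; cost 1
[col 7] HUX: children H:{C}, UX:{A,G} ∪→ {A,C,G}; cost 1
[col 7] SV: children S:{T}, V:{T} ∩→ {T}; cost 0
[col 7] OSV: children O:{G}, SV:{T} ∪→ {G,T}; cost 1
[col 7] HOSUVX: children HUX:{A,C,G}, OSV:{G,T} ∩→ {G}; cost 0
per-site changes: [4, 4, 3, 3, 3, 4, 2, 3]; total = 26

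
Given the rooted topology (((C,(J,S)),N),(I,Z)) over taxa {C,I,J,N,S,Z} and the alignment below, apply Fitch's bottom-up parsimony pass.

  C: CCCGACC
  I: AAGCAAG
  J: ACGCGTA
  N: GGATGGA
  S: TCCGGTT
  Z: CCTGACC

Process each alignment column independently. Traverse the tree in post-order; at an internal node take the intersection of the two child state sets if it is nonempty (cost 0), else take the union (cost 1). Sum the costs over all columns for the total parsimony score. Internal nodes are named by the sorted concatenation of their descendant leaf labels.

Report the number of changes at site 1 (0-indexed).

JS@0: {A} ∪ {T} = {A,T} (union, +1)
CJS@0: {C} ∪ {A,T} = {A,C,T} (union, +1)
CJNS@0: {A,C,T} ∪ {G} = {A,C,G,T} (union, +1)
IZ@0: {A} ∪ {C} = {A,C} (union, +1)
CIJNSZ@0: {A,C,G,T} ∩ {A,C} = {A,C} (intersection, +0)
JS@1: {C} ∩ {C} = {C} (intersection, +0)
CJS@1: {C} ∩ {C} = {C} (intersection, +0)
CJNS@1: {C} ∪ {G} = {C,G} (union, +1)
IZ@1: {A} ∪ {C} = {A,C} (union, +1)
CIJNSZ@1: {C,G} ∩ {A,C} = {C} (intersection, +0)
JS@2: {G} ∪ {C} = {C,G} (union, +1)
CJS@2: {C} ∩ {C,G} = {C} (intersection, +0)
CJNS@2: {C} ∪ {A} = {A,C} (union, +1)
IZ@2: {G} ∪ {T} = {G,T} (union, +1)
CIJNSZ@2: {A,C} ∪ {G,T} = {A,C,G,T} (union, +1)
JS@3: {C} ∪ {G} = {C,G} (union, +1)
CJS@3: {G} ∩ {C,G} = {G} (intersection, +0)
CJNS@3: {G} ∪ {T} = {G,T} (union, +1)
IZ@3: {C} ∪ {G} = {C,G} (union, +1)
CIJNSZ@3: {G,T} ∩ {C,G} = {G} (intersection, +0)
JS@4: {G} ∩ {G} = {G} (intersection, +0)
CJS@4: {A} ∪ {G} = {A,G} (union, +1)
CJNS@4: {A,G} ∩ {G} = {G} (intersection, +0)
IZ@4: {A} ∩ {A} = {A} (intersection, +0)
CIJNSZ@4: {G} ∪ {A} = {A,G} (union, +1)
JS@5: {T} ∩ {T} = {T} (intersection, +0)
CJS@5: {C} ∪ {T} = {C,T} (union, +1)
CJNS@5: {C,T} ∪ {G} = {C,G,T} (union, +1)
IZ@5: {A} ∪ {C} = {A,C} (union, +1)
CIJNSZ@5: {C,G,T} ∩ {A,C} = {C} (intersection, +0)
JS@6: {A} ∪ {T} = {A,T} (union, +1)
CJS@6: {C} ∪ {A,T} = {A,C,T} (union, +1)
CJNS@6: {A,C,T} ∩ {A} = {A} (intersection, +0)
IZ@6: {G} ∪ {C} = {C,G} (union, +1)
CIJNSZ@6: {A} ∪ {C,G} = {A,C,G} (union, +1)
per-site changes: [4, 2, 4, 3, 2, 3, 4]; total = 22

2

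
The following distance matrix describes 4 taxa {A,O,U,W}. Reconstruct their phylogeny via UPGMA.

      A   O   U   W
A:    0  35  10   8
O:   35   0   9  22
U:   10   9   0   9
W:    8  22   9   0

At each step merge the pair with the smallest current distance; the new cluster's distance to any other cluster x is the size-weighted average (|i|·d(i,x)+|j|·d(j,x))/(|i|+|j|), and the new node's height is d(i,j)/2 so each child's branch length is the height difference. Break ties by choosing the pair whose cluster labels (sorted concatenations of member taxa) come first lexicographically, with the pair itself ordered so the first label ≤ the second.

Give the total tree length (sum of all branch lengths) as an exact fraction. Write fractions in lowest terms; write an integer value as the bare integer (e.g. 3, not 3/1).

1. join A+W (d=8) ⇒ AW; edges |A|=4, |W|=4
  updated: d(AW,O)=57/2, d(AW,U)=19/2
2. join O+U (d=9) ⇒ OU; edges |O|=9/2, |U|=9/2
  updated: d(AW,OU)=19
3. join AW+OU (d=19) ⇒ AOUW; edges |AW|=11/2, |OU|=5
final tree: ((A:4,W:4):11/2,(O:9/2,U:9/2):5)
total length: 55/2

55/2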